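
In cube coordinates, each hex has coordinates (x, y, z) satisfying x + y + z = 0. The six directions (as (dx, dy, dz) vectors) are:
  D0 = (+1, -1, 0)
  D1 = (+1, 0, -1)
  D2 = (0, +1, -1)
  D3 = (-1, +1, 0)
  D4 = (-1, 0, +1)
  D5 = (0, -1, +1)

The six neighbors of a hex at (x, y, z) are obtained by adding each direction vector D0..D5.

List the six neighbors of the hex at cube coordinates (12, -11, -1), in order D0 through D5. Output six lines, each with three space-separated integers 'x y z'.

Center: (12, -11, -1). Add each direction:
  D0: (12, -11, -1) + (1, -1, 0) = (13, -12, -1)
  D1: (12, -11, -1) + (1, 0, -1) = (13, -11, -2)
  D2: (12, -11, -1) + (0, 1, -1) = (12, -10, -2)
  D3: (12, -11, -1) + (-1, 1, 0) = (11, -10, -1)
  D4: (12, -11, -1) + (-1, 0, 1) = (11, -11, 0)
  D5: (12, -11, -1) + (0, -1, 1) = (12, -12, 0)

Answer: 13 -12 -1
13 -11 -2
12 -10 -2
11 -10 -1
11 -11 0
12 -12 0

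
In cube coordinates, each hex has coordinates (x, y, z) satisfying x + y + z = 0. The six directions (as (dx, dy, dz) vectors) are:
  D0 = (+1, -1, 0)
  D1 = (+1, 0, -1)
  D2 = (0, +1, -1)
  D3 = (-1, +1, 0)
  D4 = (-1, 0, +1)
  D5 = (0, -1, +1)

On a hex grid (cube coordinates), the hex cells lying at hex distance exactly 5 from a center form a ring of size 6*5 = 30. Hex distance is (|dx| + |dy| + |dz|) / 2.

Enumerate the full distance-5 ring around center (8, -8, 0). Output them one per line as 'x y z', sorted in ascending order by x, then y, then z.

Walk ring at distance 5 from (8, -8, 0):
Start at center + D4*5 = (3, -8, 5)
  hex 0: (3, -8, 5)
  hex 1: (4, -9, 5)
  hex 2: (5, -10, 5)
  hex 3: (6, -11, 5)
  hex 4: (7, -12, 5)
  hex 5: (8, -13, 5)
  hex 6: (9, -13, 4)
  hex 7: (10, -13, 3)
  hex 8: (11, -13, 2)
  hex 9: (12, -13, 1)
  hex 10: (13, -13, 0)
  hex 11: (13, -12, -1)
  hex 12: (13, -11, -2)
  hex 13: (13, -10, -3)
  hex 14: (13, -9, -4)
  hex 15: (13, -8, -5)
  hex 16: (12, -7, -5)
  hex 17: (11, -6, -5)
  hex 18: (10, -5, -5)
  hex 19: (9, -4, -5)
  hex 20: (8, -3, -5)
  hex 21: (7, -3, -4)
  hex 22: (6, -3, -3)
  hex 23: (5, -3, -2)
  hex 24: (4, -3, -1)
  hex 25: (3, -3, 0)
  hex 26: (3, -4, 1)
  hex 27: (3, -5, 2)
  hex 28: (3, -6, 3)
  hex 29: (3, -7, 4)
Sorted: 30 hexes.

Answer: 3 -8 5
3 -7 4
3 -6 3
3 -5 2
3 -4 1
3 -3 0
4 -9 5
4 -3 -1
5 -10 5
5 -3 -2
6 -11 5
6 -3 -3
7 -12 5
7 -3 -4
8 -13 5
8 -3 -5
9 -13 4
9 -4 -5
10 -13 3
10 -5 -5
11 -13 2
11 -6 -5
12 -13 1
12 -7 -5
13 -13 0
13 -12 -1
13 -11 -2
13 -10 -3
13 -9 -4
13 -8 -5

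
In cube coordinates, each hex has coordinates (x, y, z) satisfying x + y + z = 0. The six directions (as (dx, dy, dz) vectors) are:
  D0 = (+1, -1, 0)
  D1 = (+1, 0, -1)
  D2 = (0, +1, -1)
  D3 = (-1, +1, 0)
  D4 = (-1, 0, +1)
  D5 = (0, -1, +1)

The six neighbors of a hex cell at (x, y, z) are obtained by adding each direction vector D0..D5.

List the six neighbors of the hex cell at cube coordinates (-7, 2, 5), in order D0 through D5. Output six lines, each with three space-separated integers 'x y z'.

Center: (-7, 2, 5). Add each direction:
  D0: (-7, 2, 5) + (1, -1, 0) = (-6, 1, 5)
  D1: (-7, 2, 5) + (1, 0, -1) = (-6, 2, 4)
  D2: (-7, 2, 5) + (0, 1, -1) = (-7, 3, 4)
  D3: (-7, 2, 5) + (-1, 1, 0) = (-8, 3, 5)
  D4: (-7, 2, 5) + (-1, 0, 1) = (-8, 2, 6)
  D5: (-7, 2, 5) + (0, -1, 1) = (-7, 1, 6)

Answer: -6 1 5
-6 2 4
-7 3 4
-8 3 5
-8 2 6
-7 1 6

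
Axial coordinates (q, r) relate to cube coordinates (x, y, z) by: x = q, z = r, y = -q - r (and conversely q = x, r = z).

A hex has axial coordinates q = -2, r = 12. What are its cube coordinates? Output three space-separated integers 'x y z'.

Answer: -2 -10 12

Derivation:
x = q = -2
z = r = 12
y = -x - z = -(-2) - (12) = -10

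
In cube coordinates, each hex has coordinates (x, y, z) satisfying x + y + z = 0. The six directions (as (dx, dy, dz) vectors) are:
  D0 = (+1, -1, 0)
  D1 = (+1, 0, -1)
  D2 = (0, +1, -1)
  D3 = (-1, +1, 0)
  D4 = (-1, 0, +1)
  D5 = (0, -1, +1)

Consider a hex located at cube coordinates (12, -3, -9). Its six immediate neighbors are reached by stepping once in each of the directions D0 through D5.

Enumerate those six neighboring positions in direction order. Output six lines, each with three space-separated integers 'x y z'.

Center: (12, -3, -9). Add each direction:
  D0: (12, -3, -9) + (1, -1, 0) = (13, -4, -9)
  D1: (12, -3, -9) + (1, 0, -1) = (13, -3, -10)
  D2: (12, -3, -9) + (0, 1, -1) = (12, -2, -10)
  D3: (12, -3, -9) + (-1, 1, 0) = (11, -2, -9)
  D4: (12, -3, -9) + (-1, 0, 1) = (11, -3, -8)
  D5: (12, -3, -9) + (0, -1, 1) = (12, -4, -8)

Answer: 13 -4 -9
13 -3 -10
12 -2 -10
11 -2 -9
11 -3 -8
12 -4 -8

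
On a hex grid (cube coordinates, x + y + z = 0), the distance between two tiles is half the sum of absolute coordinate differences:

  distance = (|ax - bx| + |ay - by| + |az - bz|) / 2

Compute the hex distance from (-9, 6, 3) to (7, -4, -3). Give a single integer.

Answer: 16

Derivation:
|ax - bx| = |-9 - 7| = 16
|ay - by| = |6 - (-4)| = 10
|az - bz| = |3 - (-3)| = 6
distance = (16 + 10 + 6) / 2 = 32 / 2 = 16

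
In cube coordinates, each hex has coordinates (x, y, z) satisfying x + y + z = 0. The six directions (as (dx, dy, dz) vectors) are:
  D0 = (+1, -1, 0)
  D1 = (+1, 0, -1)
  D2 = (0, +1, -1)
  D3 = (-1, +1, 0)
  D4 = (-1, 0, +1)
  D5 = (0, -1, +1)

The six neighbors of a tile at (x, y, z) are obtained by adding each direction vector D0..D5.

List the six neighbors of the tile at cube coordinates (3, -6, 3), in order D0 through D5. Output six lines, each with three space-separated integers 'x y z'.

Center: (3, -6, 3). Add each direction:
  D0: (3, -6, 3) + (1, -1, 0) = (4, -7, 3)
  D1: (3, -6, 3) + (1, 0, -1) = (4, -6, 2)
  D2: (3, -6, 3) + (0, 1, -1) = (3, -5, 2)
  D3: (3, -6, 3) + (-1, 1, 0) = (2, -5, 3)
  D4: (3, -6, 3) + (-1, 0, 1) = (2, -6, 4)
  D5: (3, -6, 3) + (0, -1, 1) = (3, -7, 4)

Answer: 4 -7 3
4 -6 2
3 -5 2
2 -5 3
2 -6 4
3 -7 4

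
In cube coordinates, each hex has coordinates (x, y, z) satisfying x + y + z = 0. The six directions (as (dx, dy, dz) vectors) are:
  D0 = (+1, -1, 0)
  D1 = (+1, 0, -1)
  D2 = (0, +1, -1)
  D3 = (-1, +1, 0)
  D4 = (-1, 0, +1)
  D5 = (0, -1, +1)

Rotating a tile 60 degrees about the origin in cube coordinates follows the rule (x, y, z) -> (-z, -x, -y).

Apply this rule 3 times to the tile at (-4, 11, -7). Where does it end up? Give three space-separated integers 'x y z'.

Start: (-4, 11, -7)
Step 1: (-4, 11, -7) -> (-(-7), -(-4), -(11)) = (7, 4, -11)
Step 2: (7, 4, -11) -> (-(-11), -(7), -(4)) = (11, -7, -4)
Step 3: (11, -7, -4) -> (-(-4), -(11), -(-7)) = (4, -11, 7)

Answer: 4 -11 7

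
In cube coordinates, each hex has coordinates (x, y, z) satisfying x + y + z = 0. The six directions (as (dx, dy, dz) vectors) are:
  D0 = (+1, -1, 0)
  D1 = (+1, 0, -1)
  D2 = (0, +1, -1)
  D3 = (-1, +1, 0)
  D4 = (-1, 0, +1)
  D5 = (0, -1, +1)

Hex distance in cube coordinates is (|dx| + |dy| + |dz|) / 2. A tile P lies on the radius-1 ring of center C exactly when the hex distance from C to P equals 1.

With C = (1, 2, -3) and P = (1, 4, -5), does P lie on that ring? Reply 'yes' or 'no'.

|px - cx| = |1 - 1| = 0
|py - cy| = |4 - 2| = 2
|pz - cz| = |-5 - (-3)| = 2
distance = (0+2+2)/2 = 4/2 = 2
radius = 1; distance != radius -> no

Answer: no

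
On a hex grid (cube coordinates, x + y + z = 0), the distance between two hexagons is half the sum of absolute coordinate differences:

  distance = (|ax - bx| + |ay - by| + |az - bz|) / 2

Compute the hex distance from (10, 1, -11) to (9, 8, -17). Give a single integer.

|ax - bx| = |10 - 9| = 1
|ay - by| = |1 - 8| = 7
|az - bz| = |-11 - (-17)| = 6
distance = (1 + 7 + 6) / 2 = 14 / 2 = 7

Answer: 7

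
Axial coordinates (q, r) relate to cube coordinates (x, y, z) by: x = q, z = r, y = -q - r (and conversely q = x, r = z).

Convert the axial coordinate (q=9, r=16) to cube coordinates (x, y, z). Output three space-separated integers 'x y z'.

x = q = 9
z = r = 16
y = -x - z = -(9) - (16) = -25

Answer: 9 -25 16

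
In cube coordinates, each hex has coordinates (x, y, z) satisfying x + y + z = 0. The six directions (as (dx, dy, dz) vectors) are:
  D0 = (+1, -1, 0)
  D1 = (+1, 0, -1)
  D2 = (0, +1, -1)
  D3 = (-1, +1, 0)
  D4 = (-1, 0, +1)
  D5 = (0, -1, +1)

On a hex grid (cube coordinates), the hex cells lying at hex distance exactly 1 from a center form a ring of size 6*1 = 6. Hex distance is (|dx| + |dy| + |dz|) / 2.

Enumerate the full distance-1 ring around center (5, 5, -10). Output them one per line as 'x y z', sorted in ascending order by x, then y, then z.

Answer: 4 5 -9
4 6 -10
5 4 -9
5 6 -11
6 4 -10
6 5 -11

Derivation:
Walk ring at distance 1 from (5, 5, -10):
Start at center + D4*1 = (4, 5, -9)
  hex 0: (4, 5, -9)
  hex 1: (5, 4, -9)
  hex 2: (6, 4, -10)
  hex 3: (6, 5, -11)
  hex 4: (5, 6, -11)
  hex 5: (4, 6, -10)
Sorted: 6 hexes.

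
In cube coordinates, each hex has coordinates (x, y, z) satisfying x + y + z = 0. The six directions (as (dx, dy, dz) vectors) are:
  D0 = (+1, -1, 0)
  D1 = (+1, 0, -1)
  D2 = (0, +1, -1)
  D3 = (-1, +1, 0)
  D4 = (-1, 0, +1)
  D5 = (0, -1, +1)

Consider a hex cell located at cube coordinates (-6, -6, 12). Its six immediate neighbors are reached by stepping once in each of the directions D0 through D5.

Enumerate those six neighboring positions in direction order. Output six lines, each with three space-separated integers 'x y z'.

Answer: -5 -7 12
-5 -6 11
-6 -5 11
-7 -5 12
-7 -6 13
-6 -7 13

Derivation:
Center: (-6, -6, 12). Add each direction:
  D0: (-6, -6, 12) + (1, -1, 0) = (-5, -7, 12)
  D1: (-6, -6, 12) + (1, 0, -1) = (-5, -6, 11)
  D2: (-6, -6, 12) + (0, 1, -1) = (-6, -5, 11)
  D3: (-6, -6, 12) + (-1, 1, 0) = (-7, -5, 12)
  D4: (-6, -6, 12) + (-1, 0, 1) = (-7, -6, 13)
  D5: (-6, -6, 12) + (0, -1, 1) = (-6, -7, 13)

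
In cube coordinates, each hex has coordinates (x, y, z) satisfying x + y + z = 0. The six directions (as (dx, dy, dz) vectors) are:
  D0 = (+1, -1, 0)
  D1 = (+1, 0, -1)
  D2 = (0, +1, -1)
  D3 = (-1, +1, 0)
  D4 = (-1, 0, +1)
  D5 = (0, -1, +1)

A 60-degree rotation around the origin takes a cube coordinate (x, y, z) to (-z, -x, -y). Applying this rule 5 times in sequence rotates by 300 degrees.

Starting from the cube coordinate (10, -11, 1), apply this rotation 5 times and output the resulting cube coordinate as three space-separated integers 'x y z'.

Start: (10, -11, 1)
Step 1: (10, -11, 1) -> (-(1), -(10), -(-11)) = (-1, -10, 11)
Step 2: (-1, -10, 11) -> (-(11), -(-1), -(-10)) = (-11, 1, 10)
Step 3: (-11, 1, 10) -> (-(10), -(-11), -(1)) = (-10, 11, -1)
Step 4: (-10, 11, -1) -> (-(-1), -(-10), -(11)) = (1, 10, -11)
Step 5: (1, 10, -11) -> (-(-11), -(1), -(10)) = (11, -1, -10)

Answer: 11 -1 -10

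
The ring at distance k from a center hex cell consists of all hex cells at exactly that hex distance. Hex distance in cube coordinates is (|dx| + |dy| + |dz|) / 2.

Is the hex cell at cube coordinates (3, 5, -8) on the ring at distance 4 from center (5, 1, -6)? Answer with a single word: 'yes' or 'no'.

Answer: yes

Derivation:
|px - cx| = |3 - 5| = 2
|py - cy| = |5 - 1| = 4
|pz - cz| = |-8 - (-6)| = 2
distance = (2+4+2)/2 = 8/2 = 4
radius = 4; distance == radius -> yes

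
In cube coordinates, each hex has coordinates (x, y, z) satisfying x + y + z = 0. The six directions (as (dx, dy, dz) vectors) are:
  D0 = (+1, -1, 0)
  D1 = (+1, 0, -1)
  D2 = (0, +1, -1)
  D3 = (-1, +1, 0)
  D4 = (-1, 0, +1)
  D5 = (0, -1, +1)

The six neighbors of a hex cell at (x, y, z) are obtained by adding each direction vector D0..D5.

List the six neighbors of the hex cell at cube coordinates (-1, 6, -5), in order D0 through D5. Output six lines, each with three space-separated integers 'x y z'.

Center: (-1, 6, -5). Add each direction:
  D0: (-1, 6, -5) + (1, -1, 0) = (0, 5, -5)
  D1: (-1, 6, -5) + (1, 0, -1) = (0, 6, -6)
  D2: (-1, 6, -5) + (0, 1, -1) = (-1, 7, -6)
  D3: (-1, 6, -5) + (-1, 1, 0) = (-2, 7, -5)
  D4: (-1, 6, -5) + (-1, 0, 1) = (-2, 6, -4)
  D5: (-1, 6, -5) + (0, -1, 1) = (-1, 5, -4)

Answer: 0 5 -5
0 6 -6
-1 7 -6
-2 7 -5
-2 6 -4
-1 5 -4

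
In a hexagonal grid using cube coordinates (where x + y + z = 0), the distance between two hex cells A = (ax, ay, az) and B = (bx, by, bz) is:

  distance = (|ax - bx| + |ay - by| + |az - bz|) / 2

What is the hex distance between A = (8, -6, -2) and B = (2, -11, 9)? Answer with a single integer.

|ax - bx| = |8 - 2| = 6
|ay - by| = |-6 - (-11)| = 5
|az - bz| = |-2 - 9| = 11
distance = (6 + 5 + 11) / 2 = 22 / 2 = 11

Answer: 11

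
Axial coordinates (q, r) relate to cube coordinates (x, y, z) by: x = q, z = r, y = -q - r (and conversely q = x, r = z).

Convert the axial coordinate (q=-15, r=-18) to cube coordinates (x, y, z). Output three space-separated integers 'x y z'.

Answer: -15 33 -18

Derivation:
x = q = -15
z = r = -18
y = -x - z = -(-15) - (-18) = 33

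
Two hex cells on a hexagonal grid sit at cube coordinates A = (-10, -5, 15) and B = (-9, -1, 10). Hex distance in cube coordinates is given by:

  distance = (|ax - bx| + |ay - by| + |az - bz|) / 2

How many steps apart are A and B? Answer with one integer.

Answer: 5

Derivation:
|ax - bx| = |-10 - (-9)| = 1
|ay - by| = |-5 - (-1)| = 4
|az - bz| = |15 - 10| = 5
distance = (1 + 4 + 5) / 2 = 10 / 2 = 5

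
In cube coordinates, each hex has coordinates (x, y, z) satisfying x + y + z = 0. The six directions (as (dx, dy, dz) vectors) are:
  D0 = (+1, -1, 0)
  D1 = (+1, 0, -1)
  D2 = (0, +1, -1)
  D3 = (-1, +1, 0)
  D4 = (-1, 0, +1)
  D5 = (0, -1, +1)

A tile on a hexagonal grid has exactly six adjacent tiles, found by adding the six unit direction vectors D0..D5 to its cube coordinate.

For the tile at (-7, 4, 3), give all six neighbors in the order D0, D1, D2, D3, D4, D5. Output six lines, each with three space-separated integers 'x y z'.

Answer: -6 3 3
-6 4 2
-7 5 2
-8 5 3
-8 4 4
-7 3 4

Derivation:
Center: (-7, 4, 3). Add each direction:
  D0: (-7, 4, 3) + (1, -1, 0) = (-6, 3, 3)
  D1: (-7, 4, 3) + (1, 0, -1) = (-6, 4, 2)
  D2: (-7, 4, 3) + (0, 1, -1) = (-7, 5, 2)
  D3: (-7, 4, 3) + (-1, 1, 0) = (-8, 5, 3)
  D4: (-7, 4, 3) + (-1, 0, 1) = (-8, 4, 4)
  D5: (-7, 4, 3) + (0, -1, 1) = (-7, 3, 4)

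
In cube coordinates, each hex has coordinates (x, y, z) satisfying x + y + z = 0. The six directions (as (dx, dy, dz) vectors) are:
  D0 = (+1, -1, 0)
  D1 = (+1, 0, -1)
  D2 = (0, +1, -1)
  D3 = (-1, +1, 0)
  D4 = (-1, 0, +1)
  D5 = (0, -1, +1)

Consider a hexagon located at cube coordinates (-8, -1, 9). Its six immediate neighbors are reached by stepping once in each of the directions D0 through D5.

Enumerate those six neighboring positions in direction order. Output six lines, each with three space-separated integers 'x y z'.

Answer: -7 -2 9
-7 -1 8
-8 0 8
-9 0 9
-9 -1 10
-8 -2 10

Derivation:
Center: (-8, -1, 9). Add each direction:
  D0: (-8, -1, 9) + (1, -1, 0) = (-7, -2, 9)
  D1: (-8, -1, 9) + (1, 0, -1) = (-7, -1, 8)
  D2: (-8, -1, 9) + (0, 1, -1) = (-8, 0, 8)
  D3: (-8, -1, 9) + (-1, 1, 0) = (-9, 0, 9)
  D4: (-8, -1, 9) + (-1, 0, 1) = (-9, -1, 10)
  D5: (-8, -1, 9) + (0, -1, 1) = (-8, -2, 10)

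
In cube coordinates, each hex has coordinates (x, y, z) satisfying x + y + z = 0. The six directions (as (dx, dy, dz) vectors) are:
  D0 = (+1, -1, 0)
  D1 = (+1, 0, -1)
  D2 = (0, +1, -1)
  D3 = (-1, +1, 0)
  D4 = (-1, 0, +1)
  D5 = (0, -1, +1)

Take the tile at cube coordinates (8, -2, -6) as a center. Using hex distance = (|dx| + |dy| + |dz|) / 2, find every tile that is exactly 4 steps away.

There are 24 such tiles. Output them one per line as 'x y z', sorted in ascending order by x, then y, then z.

Walk ring at distance 4 from (8, -2, -6):
Start at center + D4*4 = (4, -2, -2)
  hex 0: (4, -2, -2)
  hex 1: (5, -3, -2)
  hex 2: (6, -4, -2)
  hex 3: (7, -5, -2)
  hex 4: (8, -6, -2)
  hex 5: (9, -6, -3)
  hex 6: (10, -6, -4)
  hex 7: (11, -6, -5)
  hex 8: (12, -6, -6)
  hex 9: (12, -5, -7)
  hex 10: (12, -4, -8)
  hex 11: (12, -3, -9)
  hex 12: (12, -2, -10)
  hex 13: (11, -1, -10)
  hex 14: (10, 0, -10)
  hex 15: (9, 1, -10)
  hex 16: (8, 2, -10)
  hex 17: (7, 2, -9)
  hex 18: (6, 2, -8)
  hex 19: (5, 2, -7)
  hex 20: (4, 2, -6)
  hex 21: (4, 1, -5)
  hex 22: (4, 0, -4)
  hex 23: (4, -1, -3)
Sorted: 24 hexes.

Answer: 4 -2 -2
4 -1 -3
4 0 -4
4 1 -5
4 2 -6
5 -3 -2
5 2 -7
6 -4 -2
6 2 -8
7 -5 -2
7 2 -9
8 -6 -2
8 2 -10
9 -6 -3
9 1 -10
10 -6 -4
10 0 -10
11 -6 -5
11 -1 -10
12 -6 -6
12 -5 -7
12 -4 -8
12 -3 -9
12 -2 -10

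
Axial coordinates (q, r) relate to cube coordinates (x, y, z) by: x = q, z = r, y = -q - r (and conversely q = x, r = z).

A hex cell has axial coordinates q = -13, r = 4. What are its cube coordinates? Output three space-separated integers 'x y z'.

Answer: -13 9 4

Derivation:
x = q = -13
z = r = 4
y = -x - z = -(-13) - (4) = 9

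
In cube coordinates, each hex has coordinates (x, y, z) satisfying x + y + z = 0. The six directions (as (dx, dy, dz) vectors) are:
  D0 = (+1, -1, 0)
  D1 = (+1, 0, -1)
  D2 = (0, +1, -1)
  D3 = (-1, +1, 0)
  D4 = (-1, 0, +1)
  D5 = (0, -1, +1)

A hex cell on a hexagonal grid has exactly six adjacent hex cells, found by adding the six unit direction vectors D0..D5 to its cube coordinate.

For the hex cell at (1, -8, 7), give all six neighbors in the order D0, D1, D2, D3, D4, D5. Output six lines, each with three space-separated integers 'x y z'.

Center: (1, -8, 7). Add each direction:
  D0: (1, -8, 7) + (1, -1, 0) = (2, -9, 7)
  D1: (1, -8, 7) + (1, 0, -1) = (2, -8, 6)
  D2: (1, -8, 7) + (0, 1, -1) = (1, -7, 6)
  D3: (1, -8, 7) + (-1, 1, 0) = (0, -7, 7)
  D4: (1, -8, 7) + (-1, 0, 1) = (0, -8, 8)
  D5: (1, -8, 7) + (0, -1, 1) = (1, -9, 8)

Answer: 2 -9 7
2 -8 6
1 -7 6
0 -7 7
0 -8 8
1 -9 8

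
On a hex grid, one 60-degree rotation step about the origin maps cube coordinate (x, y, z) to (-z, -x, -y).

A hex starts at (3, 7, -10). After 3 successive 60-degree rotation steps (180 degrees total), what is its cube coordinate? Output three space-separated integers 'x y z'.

Start: (3, 7, -10)
Step 1: (3, 7, -10) -> (-(-10), -(3), -(7)) = (10, -3, -7)
Step 2: (10, -3, -7) -> (-(-7), -(10), -(-3)) = (7, -10, 3)
Step 3: (7, -10, 3) -> (-(3), -(7), -(-10)) = (-3, -7, 10)

Answer: -3 -7 10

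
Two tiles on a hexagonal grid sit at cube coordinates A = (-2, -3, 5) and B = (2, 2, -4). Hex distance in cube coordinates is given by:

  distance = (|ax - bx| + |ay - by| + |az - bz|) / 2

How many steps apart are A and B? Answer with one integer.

Answer: 9

Derivation:
|ax - bx| = |-2 - 2| = 4
|ay - by| = |-3 - 2| = 5
|az - bz| = |5 - (-4)| = 9
distance = (4 + 5 + 9) / 2 = 18 / 2 = 9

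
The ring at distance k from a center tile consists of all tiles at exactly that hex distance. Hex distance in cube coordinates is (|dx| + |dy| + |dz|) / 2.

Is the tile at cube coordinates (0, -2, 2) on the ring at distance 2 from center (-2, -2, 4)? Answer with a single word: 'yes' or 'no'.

Answer: yes

Derivation:
|px - cx| = |0 - (-2)| = 2
|py - cy| = |-2 - (-2)| = 0
|pz - cz| = |2 - 4| = 2
distance = (2+0+2)/2 = 4/2 = 2
radius = 2; distance == radius -> yes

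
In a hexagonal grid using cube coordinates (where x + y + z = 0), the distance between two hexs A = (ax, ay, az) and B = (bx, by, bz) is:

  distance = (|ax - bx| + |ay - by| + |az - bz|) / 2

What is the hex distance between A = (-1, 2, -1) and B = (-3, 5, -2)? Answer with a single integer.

|ax - bx| = |-1 - (-3)| = 2
|ay - by| = |2 - 5| = 3
|az - bz| = |-1 - (-2)| = 1
distance = (2 + 3 + 1) / 2 = 6 / 2 = 3

Answer: 3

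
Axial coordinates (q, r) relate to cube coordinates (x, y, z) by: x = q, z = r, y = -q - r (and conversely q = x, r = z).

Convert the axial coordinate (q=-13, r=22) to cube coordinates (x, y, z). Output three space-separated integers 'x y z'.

Answer: -13 -9 22

Derivation:
x = q = -13
z = r = 22
y = -x - z = -(-13) - (22) = -9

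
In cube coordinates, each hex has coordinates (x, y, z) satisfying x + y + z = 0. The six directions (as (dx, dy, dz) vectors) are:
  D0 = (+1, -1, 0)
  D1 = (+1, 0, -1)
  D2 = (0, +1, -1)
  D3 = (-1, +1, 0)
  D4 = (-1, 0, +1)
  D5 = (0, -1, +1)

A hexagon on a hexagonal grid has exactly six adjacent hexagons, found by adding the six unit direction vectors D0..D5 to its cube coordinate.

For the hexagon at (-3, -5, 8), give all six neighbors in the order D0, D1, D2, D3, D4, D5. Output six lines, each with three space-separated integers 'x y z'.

Center: (-3, -5, 8). Add each direction:
  D0: (-3, -5, 8) + (1, -1, 0) = (-2, -6, 8)
  D1: (-3, -5, 8) + (1, 0, -1) = (-2, -5, 7)
  D2: (-3, -5, 8) + (0, 1, -1) = (-3, -4, 7)
  D3: (-3, -5, 8) + (-1, 1, 0) = (-4, -4, 8)
  D4: (-3, -5, 8) + (-1, 0, 1) = (-4, -5, 9)
  D5: (-3, -5, 8) + (0, -1, 1) = (-3, -6, 9)

Answer: -2 -6 8
-2 -5 7
-3 -4 7
-4 -4 8
-4 -5 9
-3 -6 9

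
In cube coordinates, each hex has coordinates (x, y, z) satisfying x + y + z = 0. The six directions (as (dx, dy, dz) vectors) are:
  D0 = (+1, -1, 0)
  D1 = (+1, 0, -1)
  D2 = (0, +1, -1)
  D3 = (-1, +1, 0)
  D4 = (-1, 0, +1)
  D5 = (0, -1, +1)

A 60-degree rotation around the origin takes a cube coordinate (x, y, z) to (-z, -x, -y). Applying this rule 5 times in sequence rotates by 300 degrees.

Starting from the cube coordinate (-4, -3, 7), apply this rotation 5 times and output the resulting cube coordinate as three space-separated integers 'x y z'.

Answer: 3 -7 4

Derivation:
Start: (-4, -3, 7)
Step 1: (-4, -3, 7) -> (-(7), -(-4), -(-3)) = (-7, 4, 3)
Step 2: (-7, 4, 3) -> (-(3), -(-7), -(4)) = (-3, 7, -4)
Step 3: (-3, 7, -4) -> (-(-4), -(-3), -(7)) = (4, 3, -7)
Step 4: (4, 3, -7) -> (-(-7), -(4), -(3)) = (7, -4, -3)
Step 5: (7, -4, -3) -> (-(-3), -(7), -(-4)) = (3, -7, 4)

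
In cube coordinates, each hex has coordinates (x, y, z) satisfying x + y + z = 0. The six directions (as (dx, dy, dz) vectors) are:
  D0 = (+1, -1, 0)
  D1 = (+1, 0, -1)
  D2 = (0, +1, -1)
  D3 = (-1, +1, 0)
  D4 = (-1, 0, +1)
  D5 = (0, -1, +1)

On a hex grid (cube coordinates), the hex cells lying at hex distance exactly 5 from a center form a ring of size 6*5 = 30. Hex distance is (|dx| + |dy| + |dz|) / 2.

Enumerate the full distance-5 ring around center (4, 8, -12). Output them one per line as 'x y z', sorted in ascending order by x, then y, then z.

Answer: -1 8 -7
-1 9 -8
-1 10 -9
-1 11 -10
-1 12 -11
-1 13 -12
0 7 -7
0 13 -13
1 6 -7
1 13 -14
2 5 -7
2 13 -15
3 4 -7
3 13 -16
4 3 -7
4 13 -17
5 3 -8
5 12 -17
6 3 -9
6 11 -17
7 3 -10
7 10 -17
8 3 -11
8 9 -17
9 3 -12
9 4 -13
9 5 -14
9 6 -15
9 7 -16
9 8 -17

Derivation:
Walk ring at distance 5 from (4, 8, -12):
Start at center + D4*5 = (-1, 8, -7)
  hex 0: (-1, 8, -7)
  hex 1: (0, 7, -7)
  hex 2: (1, 6, -7)
  hex 3: (2, 5, -7)
  hex 4: (3, 4, -7)
  hex 5: (4, 3, -7)
  hex 6: (5, 3, -8)
  hex 7: (6, 3, -9)
  hex 8: (7, 3, -10)
  hex 9: (8, 3, -11)
  hex 10: (9, 3, -12)
  hex 11: (9, 4, -13)
  hex 12: (9, 5, -14)
  hex 13: (9, 6, -15)
  hex 14: (9, 7, -16)
  hex 15: (9, 8, -17)
  hex 16: (8, 9, -17)
  hex 17: (7, 10, -17)
  hex 18: (6, 11, -17)
  hex 19: (5, 12, -17)
  hex 20: (4, 13, -17)
  hex 21: (3, 13, -16)
  hex 22: (2, 13, -15)
  hex 23: (1, 13, -14)
  hex 24: (0, 13, -13)
  hex 25: (-1, 13, -12)
  hex 26: (-1, 12, -11)
  hex 27: (-1, 11, -10)
  hex 28: (-1, 10, -9)
  hex 29: (-1, 9, -8)
Sorted: 30 hexes.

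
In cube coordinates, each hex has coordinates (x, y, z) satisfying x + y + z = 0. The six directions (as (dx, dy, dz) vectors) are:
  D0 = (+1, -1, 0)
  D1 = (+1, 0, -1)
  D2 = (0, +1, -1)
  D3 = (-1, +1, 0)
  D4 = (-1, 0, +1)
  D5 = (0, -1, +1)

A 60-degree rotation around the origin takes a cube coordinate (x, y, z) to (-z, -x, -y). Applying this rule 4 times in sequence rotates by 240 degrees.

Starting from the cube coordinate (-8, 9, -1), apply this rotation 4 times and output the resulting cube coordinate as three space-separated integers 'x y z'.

Start: (-8, 9, -1)
Step 1: (-8, 9, -1) -> (-(-1), -(-8), -(9)) = (1, 8, -9)
Step 2: (1, 8, -9) -> (-(-9), -(1), -(8)) = (9, -1, -8)
Step 3: (9, -1, -8) -> (-(-8), -(9), -(-1)) = (8, -9, 1)
Step 4: (8, -9, 1) -> (-(1), -(8), -(-9)) = (-1, -8, 9)

Answer: -1 -8 9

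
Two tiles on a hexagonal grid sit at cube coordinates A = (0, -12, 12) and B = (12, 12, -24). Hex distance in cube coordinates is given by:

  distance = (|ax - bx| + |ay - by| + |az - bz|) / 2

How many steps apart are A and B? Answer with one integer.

|ax - bx| = |0 - 12| = 12
|ay - by| = |-12 - 12| = 24
|az - bz| = |12 - (-24)| = 36
distance = (12 + 24 + 36) / 2 = 72 / 2 = 36

Answer: 36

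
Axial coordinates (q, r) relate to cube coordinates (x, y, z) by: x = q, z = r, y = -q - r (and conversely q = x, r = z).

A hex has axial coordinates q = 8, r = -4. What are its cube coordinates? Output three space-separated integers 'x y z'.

Answer: 8 -4 -4

Derivation:
x = q = 8
z = r = -4
y = -x - z = -(8) - (-4) = -4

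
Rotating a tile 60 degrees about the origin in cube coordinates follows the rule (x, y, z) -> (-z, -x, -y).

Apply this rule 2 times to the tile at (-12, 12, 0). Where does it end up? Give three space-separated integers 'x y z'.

Start: (-12, 12, 0)
Step 1: (-12, 12, 0) -> (-(0), -(-12), -(12)) = (0, 12, -12)
Step 2: (0, 12, -12) -> (-(-12), -(0), -(12)) = (12, 0, -12)

Answer: 12 0 -12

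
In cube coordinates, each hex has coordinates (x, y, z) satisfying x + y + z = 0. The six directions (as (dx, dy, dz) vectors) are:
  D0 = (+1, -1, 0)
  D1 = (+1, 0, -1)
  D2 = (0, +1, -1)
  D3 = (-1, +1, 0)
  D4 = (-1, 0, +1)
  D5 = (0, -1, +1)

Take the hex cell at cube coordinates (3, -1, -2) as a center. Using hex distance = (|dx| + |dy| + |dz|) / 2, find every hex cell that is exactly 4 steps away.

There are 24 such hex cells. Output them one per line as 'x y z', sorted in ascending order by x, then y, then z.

Walk ring at distance 4 from (3, -1, -2):
Start at center + D4*4 = (-1, -1, 2)
  hex 0: (-1, -1, 2)
  hex 1: (0, -2, 2)
  hex 2: (1, -3, 2)
  hex 3: (2, -4, 2)
  hex 4: (3, -5, 2)
  hex 5: (4, -5, 1)
  hex 6: (5, -5, 0)
  hex 7: (6, -5, -1)
  hex 8: (7, -5, -2)
  hex 9: (7, -4, -3)
  hex 10: (7, -3, -4)
  hex 11: (7, -2, -5)
  hex 12: (7, -1, -6)
  hex 13: (6, 0, -6)
  hex 14: (5, 1, -6)
  hex 15: (4, 2, -6)
  hex 16: (3, 3, -6)
  hex 17: (2, 3, -5)
  hex 18: (1, 3, -4)
  hex 19: (0, 3, -3)
  hex 20: (-1, 3, -2)
  hex 21: (-1, 2, -1)
  hex 22: (-1, 1, 0)
  hex 23: (-1, 0, 1)
Sorted: 24 hexes.

Answer: -1 -1 2
-1 0 1
-1 1 0
-1 2 -1
-1 3 -2
0 -2 2
0 3 -3
1 -3 2
1 3 -4
2 -4 2
2 3 -5
3 -5 2
3 3 -6
4 -5 1
4 2 -6
5 -5 0
5 1 -6
6 -5 -1
6 0 -6
7 -5 -2
7 -4 -3
7 -3 -4
7 -2 -5
7 -1 -6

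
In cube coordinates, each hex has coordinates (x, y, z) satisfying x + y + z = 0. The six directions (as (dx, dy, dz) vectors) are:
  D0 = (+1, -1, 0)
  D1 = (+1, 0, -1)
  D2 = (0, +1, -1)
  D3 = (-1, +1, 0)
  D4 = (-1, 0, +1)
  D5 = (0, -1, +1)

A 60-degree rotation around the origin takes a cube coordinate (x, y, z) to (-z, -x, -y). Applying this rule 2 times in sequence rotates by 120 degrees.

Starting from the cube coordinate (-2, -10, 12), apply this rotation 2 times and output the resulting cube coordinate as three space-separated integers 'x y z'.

Start: (-2, -10, 12)
Step 1: (-2, -10, 12) -> (-(12), -(-2), -(-10)) = (-12, 2, 10)
Step 2: (-12, 2, 10) -> (-(10), -(-12), -(2)) = (-10, 12, -2)

Answer: -10 12 -2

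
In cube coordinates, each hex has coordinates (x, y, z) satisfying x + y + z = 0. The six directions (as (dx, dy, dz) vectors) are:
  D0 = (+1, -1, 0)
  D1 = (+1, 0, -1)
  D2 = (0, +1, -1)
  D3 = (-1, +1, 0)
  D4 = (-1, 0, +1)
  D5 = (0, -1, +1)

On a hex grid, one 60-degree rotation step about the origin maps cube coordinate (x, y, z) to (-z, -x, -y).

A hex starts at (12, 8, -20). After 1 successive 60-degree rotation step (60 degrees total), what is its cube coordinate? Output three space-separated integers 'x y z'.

Start: (12, 8, -20)
Step 1: (12, 8, -20) -> (-(-20), -(12), -(8)) = (20, -12, -8)

Answer: 20 -12 -8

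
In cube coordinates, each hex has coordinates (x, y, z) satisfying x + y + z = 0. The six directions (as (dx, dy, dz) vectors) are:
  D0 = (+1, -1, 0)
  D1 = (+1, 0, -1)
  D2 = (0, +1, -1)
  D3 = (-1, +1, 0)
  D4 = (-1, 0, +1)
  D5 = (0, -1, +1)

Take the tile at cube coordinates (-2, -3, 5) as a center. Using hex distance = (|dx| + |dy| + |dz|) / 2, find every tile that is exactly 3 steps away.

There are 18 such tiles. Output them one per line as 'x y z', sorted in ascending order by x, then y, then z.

Walk ring at distance 3 from (-2, -3, 5):
Start at center + D4*3 = (-5, -3, 8)
  hex 0: (-5, -3, 8)
  hex 1: (-4, -4, 8)
  hex 2: (-3, -5, 8)
  hex 3: (-2, -6, 8)
  hex 4: (-1, -6, 7)
  hex 5: (0, -6, 6)
  hex 6: (1, -6, 5)
  hex 7: (1, -5, 4)
  hex 8: (1, -4, 3)
  hex 9: (1, -3, 2)
  hex 10: (0, -2, 2)
  hex 11: (-1, -1, 2)
  hex 12: (-2, 0, 2)
  hex 13: (-3, 0, 3)
  hex 14: (-4, 0, 4)
  hex 15: (-5, 0, 5)
  hex 16: (-5, -1, 6)
  hex 17: (-5, -2, 7)
Sorted: 18 hexes.

Answer: -5 -3 8
-5 -2 7
-5 -1 6
-5 0 5
-4 -4 8
-4 0 4
-3 -5 8
-3 0 3
-2 -6 8
-2 0 2
-1 -6 7
-1 -1 2
0 -6 6
0 -2 2
1 -6 5
1 -5 4
1 -4 3
1 -3 2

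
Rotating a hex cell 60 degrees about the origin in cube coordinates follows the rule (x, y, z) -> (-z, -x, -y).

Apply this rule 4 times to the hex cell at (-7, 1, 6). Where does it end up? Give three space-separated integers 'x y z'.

Answer: 6 -7 1

Derivation:
Start: (-7, 1, 6)
Step 1: (-7, 1, 6) -> (-(6), -(-7), -(1)) = (-6, 7, -1)
Step 2: (-6, 7, -1) -> (-(-1), -(-6), -(7)) = (1, 6, -7)
Step 3: (1, 6, -7) -> (-(-7), -(1), -(6)) = (7, -1, -6)
Step 4: (7, -1, -6) -> (-(-6), -(7), -(-1)) = (6, -7, 1)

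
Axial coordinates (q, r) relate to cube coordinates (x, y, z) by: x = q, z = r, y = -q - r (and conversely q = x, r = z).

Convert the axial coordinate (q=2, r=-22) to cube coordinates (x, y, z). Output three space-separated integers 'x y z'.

x = q = 2
z = r = -22
y = -x - z = -(2) - (-22) = 20

Answer: 2 20 -22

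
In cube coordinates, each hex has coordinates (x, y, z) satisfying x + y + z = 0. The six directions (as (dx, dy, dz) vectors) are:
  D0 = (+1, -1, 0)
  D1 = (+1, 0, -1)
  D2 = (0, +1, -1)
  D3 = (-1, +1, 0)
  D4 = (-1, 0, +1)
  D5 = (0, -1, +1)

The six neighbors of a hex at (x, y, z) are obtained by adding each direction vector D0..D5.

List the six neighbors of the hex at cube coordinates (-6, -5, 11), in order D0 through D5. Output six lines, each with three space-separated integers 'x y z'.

Answer: -5 -6 11
-5 -5 10
-6 -4 10
-7 -4 11
-7 -5 12
-6 -6 12

Derivation:
Center: (-6, -5, 11). Add each direction:
  D0: (-6, -5, 11) + (1, -1, 0) = (-5, -6, 11)
  D1: (-6, -5, 11) + (1, 0, -1) = (-5, -5, 10)
  D2: (-6, -5, 11) + (0, 1, -1) = (-6, -4, 10)
  D3: (-6, -5, 11) + (-1, 1, 0) = (-7, -4, 11)
  D4: (-6, -5, 11) + (-1, 0, 1) = (-7, -5, 12)
  D5: (-6, -5, 11) + (0, -1, 1) = (-6, -6, 12)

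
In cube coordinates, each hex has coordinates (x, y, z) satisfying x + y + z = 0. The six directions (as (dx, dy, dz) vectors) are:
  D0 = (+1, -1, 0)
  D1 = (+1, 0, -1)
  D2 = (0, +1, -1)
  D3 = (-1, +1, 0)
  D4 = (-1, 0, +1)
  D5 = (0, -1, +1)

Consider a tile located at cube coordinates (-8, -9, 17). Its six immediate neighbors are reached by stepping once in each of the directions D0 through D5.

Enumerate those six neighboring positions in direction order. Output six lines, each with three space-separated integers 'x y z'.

Center: (-8, -9, 17). Add each direction:
  D0: (-8, -9, 17) + (1, -1, 0) = (-7, -10, 17)
  D1: (-8, -9, 17) + (1, 0, -1) = (-7, -9, 16)
  D2: (-8, -9, 17) + (0, 1, -1) = (-8, -8, 16)
  D3: (-8, -9, 17) + (-1, 1, 0) = (-9, -8, 17)
  D4: (-8, -9, 17) + (-1, 0, 1) = (-9, -9, 18)
  D5: (-8, -9, 17) + (0, -1, 1) = (-8, -10, 18)

Answer: -7 -10 17
-7 -9 16
-8 -8 16
-9 -8 17
-9 -9 18
-8 -10 18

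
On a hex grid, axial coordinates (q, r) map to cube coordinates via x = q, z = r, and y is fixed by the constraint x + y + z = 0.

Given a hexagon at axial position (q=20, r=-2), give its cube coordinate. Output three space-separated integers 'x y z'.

x = q = 20
z = r = -2
y = -x - z = -(20) - (-2) = -18

Answer: 20 -18 -2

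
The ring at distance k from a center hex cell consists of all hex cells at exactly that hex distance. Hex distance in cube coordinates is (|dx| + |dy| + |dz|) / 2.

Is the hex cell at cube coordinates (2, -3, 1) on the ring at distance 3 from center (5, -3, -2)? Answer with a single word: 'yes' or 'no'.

|px - cx| = |2 - 5| = 3
|py - cy| = |-3 - (-3)| = 0
|pz - cz| = |1 - (-2)| = 3
distance = (3+0+3)/2 = 6/2 = 3
radius = 3; distance == radius -> yes

Answer: yes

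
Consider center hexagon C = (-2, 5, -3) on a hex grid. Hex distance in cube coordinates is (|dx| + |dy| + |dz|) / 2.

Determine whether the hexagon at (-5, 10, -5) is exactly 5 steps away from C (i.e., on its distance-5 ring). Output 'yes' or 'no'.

|px - cx| = |-5 - (-2)| = 3
|py - cy| = |10 - 5| = 5
|pz - cz| = |-5 - (-3)| = 2
distance = (3+5+2)/2 = 10/2 = 5
radius = 5; distance == radius -> yes

Answer: yes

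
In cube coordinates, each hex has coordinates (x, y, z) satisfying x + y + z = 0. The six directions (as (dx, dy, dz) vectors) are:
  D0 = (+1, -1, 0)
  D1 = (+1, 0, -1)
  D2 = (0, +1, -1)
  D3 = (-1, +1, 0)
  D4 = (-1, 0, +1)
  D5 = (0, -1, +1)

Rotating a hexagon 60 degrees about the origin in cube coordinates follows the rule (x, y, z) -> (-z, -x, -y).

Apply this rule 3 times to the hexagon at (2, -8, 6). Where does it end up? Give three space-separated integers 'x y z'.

Answer: -2 8 -6

Derivation:
Start: (2, -8, 6)
Step 1: (2, -8, 6) -> (-(6), -(2), -(-8)) = (-6, -2, 8)
Step 2: (-6, -2, 8) -> (-(8), -(-6), -(-2)) = (-8, 6, 2)
Step 3: (-8, 6, 2) -> (-(2), -(-8), -(6)) = (-2, 8, -6)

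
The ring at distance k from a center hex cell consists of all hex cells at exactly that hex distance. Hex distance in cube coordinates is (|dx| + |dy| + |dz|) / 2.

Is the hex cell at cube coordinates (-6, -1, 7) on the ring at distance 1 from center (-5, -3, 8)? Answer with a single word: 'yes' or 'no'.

Answer: no

Derivation:
|px - cx| = |-6 - (-5)| = 1
|py - cy| = |-1 - (-3)| = 2
|pz - cz| = |7 - 8| = 1
distance = (1+2+1)/2 = 4/2 = 2
radius = 1; distance != radius -> no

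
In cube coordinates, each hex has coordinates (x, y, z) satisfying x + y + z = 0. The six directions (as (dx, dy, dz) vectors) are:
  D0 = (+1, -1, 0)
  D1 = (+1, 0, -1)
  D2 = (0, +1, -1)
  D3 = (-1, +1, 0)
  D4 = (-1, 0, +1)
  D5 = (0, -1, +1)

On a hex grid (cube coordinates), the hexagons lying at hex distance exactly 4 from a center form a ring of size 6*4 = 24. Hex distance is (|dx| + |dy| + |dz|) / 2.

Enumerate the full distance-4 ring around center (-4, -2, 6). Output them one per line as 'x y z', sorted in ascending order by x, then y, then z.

Answer: -8 -2 10
-8 -1 9
-8 0 8
-8 1 7
-8 2 6
-7 -3 10
-7 2 5
-6 -4 10
-6 2 4
-5 -5 10
-5 2 3
-4 -6 10
-4 2 2
-3 -6 9
-3 1 2
-2 -6 8
-2 0 2
-1 -6 7
-1 -1 2
0 -6 6
0 -5 5
0 -4 4
0 -3 3
0 -2 2

Derivation:
Walk ring at distance 4 from (-4, -2, 6):
Start at center + D4*4 = (-8, -2, 10)
  hex 0: (-8, -2, 10)
  hex 1: (-7, -3, 10)
  hex 2: (-6, -4, 10)
  hex 3: (-5, -5, 10)
  hex 4: (-4, -6, 10)
  hex 5: (-3, -6, 9)
  hex 6: (-2, -6, 8)
  hex 7: (-1, -6, 7)
  hex 8: (0, -6, 6)
  hex 9: (0, -5, 5)
  hex 10: (0, -4, 4)
  hex 11: (0, -3, 3)
  hex 12: (0, -2, 2)
  hex 13: (-1, -1, 2)
  hex 14: (-2, 0, 2)
  hex 15: (-3, 1, 2)
  hex 16: (-4, 2, 2)
  hex 17: (-5, 2, 3)
  hex 18: (-6, 2, 4)
  hex 19: (-7, 2, 5)
  hex 20: (-8, 2, 6)
  hex 21: (-8, 1, 7)
  hex 22: (-8, 0, 8)
  hex 23: (-8, -1, 9)
Sorted: 24 hexes.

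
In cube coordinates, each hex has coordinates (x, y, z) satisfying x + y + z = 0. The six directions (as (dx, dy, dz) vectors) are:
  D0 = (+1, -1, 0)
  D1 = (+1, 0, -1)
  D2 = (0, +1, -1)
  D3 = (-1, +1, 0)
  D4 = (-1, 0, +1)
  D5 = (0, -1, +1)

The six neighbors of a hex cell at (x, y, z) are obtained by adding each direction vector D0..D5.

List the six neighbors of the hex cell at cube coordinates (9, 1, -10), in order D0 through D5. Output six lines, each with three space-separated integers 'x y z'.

Answer: 10 0 -10
10 1 -11
9 2 -11
8 2 -10
8 1 -9
9 0 -9

Derivation:
Center: (9, 1, -10). Add each direction:
  D0: (9, 1, -10) + (1, -1, 0) = (10, 0, -10)
  D1: (9, 1, -10) + (1, 0, -1) = (10, 1, -11)
  D2: (9, 1, -10) + (0, 1, -1) = (9, 2, -11)
  D3: (9, 1, -10) + (-1, 1, 0) = (8, 2, -10)
  D4: (9, 1, -10) + (-1, 0, 1) = (8, 1, -9)
  D5: (9, 1, -10) + (0, -1, 1) = (9, 0, -9)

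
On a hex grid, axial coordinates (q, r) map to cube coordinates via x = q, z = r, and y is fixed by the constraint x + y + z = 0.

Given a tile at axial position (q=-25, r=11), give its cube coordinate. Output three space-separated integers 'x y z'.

x = q = -25
z = r = 11
y = -x - z = -(-25) - (11) = 14

Answer: -25 14 11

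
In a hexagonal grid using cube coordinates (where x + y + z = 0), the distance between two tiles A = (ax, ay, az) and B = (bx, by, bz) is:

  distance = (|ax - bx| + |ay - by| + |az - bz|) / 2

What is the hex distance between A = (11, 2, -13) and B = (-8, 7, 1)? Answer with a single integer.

|ax - bx| = |11 - (-8)| = 19
|ay - by| = |2 - 7| = 5
|az - bz| = |-13 - 1| = 14
distance = (19 + 5 + 14) / 2 = 38 / 2 = 19

Answer: 19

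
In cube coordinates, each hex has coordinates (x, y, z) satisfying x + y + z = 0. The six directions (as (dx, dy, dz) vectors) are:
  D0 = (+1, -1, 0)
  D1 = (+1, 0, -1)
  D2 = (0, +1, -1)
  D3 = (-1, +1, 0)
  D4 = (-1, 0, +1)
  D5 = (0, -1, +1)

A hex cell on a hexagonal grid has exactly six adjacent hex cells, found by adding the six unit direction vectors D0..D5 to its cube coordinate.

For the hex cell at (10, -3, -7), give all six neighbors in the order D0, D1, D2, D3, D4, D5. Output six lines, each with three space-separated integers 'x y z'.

Answer: 11 -4 -7
11 -3 -8
10 -2 -8
9 -2 -7
9 -3 -6
10 -4 -6

Derivation:
Center: (10, -3, -7). Add each direction:
  D0: (10, -3, -7) + (1, -1, 0) = (11, -4, -7)
  D1: (10, -3, -7) + (1, 0, -1) = (11, -3, -8)
  D2: (10, -3, -7) + (0, 1, -1) = (10, -2, -8)
  D3: (10, -3, -7) + (-1, 1, 0) = (9, -2, -7)
  D4: (10, -3, -7) + (-1, 0, 1) = (9, -3, -6)
  D5: (10, -3, -7) + (0, -1, 1) = (10, -4, -6)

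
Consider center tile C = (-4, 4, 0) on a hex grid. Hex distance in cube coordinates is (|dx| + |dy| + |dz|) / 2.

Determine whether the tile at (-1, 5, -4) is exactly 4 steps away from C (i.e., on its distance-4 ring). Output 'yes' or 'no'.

|px - cx| = |-1 - (-4)| = 3
|py - cy| = |5 - 4| = 1
|pz - cz| = |-4 - 0| = 4
distance = (3+1+4)/2 = 8/2 = 4
radius = 4; distance == radius -> yes

Answer: yes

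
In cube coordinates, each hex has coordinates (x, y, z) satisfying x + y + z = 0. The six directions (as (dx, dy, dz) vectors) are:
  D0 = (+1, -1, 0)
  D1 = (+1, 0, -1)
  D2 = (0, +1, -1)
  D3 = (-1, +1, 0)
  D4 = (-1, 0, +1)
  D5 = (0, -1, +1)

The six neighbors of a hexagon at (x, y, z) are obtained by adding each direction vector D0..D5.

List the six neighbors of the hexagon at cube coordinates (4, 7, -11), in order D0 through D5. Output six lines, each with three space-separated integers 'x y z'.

Answer: 5 6 -11
5 7 -12
4 8 -12
3 8 -11
3 7 -10
4 6 -10

Derivation:
Center: (4, 7, -11). Add each direction:
  D0: (4, 7, -11) + (1, -1, 0) = (5, 6, -11)
  D1: (4, 7, -11) + (1, 0, -1) = (5, 7, -12)
  D2: (4, 7, -11) + (0, 1, -1) = (4, 8, -12)
  D3: (4, 7, -11) + (-1, 1, 0) = (3, 8, -11)
  D4: (4, 7, -11) + (-1, 0, 1) = (3, 7, -10)
  D5: (4, 7, -11) + (0, -1, 1) = (4, 6, -10)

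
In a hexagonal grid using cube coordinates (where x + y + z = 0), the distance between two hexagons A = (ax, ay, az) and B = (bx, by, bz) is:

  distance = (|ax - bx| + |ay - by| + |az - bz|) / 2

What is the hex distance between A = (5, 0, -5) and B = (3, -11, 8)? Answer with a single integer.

|ax - bx| = |5 - 3| = 2
|ay - by| = |0 - (-11)| = 11
|az - bz| = |-5 - 8| = 13
distance = (2 + 11 + 13) / 2 = 26 / 2 = 13

Answer: 13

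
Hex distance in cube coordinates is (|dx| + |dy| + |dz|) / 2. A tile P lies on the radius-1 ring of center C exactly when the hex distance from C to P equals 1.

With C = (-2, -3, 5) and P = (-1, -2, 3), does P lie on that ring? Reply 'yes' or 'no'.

Answer: no

Derivation:
|px - cx| = |-1 - (-2)| = 1
|py - cy| = |-2 - (-3)| = 1
|pz - cz| = |3 - 5| = 2
distance = (1+1+2)/2 = 4/2 = 2
radius = 1; distance != radius -> no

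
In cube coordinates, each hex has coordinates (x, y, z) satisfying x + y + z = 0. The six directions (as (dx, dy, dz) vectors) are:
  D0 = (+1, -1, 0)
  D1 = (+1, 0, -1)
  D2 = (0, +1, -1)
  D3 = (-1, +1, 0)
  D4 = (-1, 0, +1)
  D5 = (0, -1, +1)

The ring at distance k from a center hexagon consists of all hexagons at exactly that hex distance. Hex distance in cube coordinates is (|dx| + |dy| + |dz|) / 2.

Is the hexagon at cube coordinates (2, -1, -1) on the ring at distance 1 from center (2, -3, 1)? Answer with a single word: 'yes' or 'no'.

|px - cx| = |2 - 2| = 0
|py - cy| = |-1 - (-3)| = 2
|pz - cz| = |-1 - 1| = 2
distance = (0+2+2)/2 = 4/2 = 2
radius = 1; distance != radius -> no

Answer: no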